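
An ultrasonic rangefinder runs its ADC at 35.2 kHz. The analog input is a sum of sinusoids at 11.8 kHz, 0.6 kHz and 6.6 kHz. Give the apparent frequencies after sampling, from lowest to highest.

0.6 kHz, 6.6 kHz, 11.8 kHz

fs/2 = 17.6 kHz.
11.8 kHz ≤ fs/2 = 17.6 kHz, passes unchanged.
0.6 kHz ≤ fs/2 = 17.6 kHz, passes unchanged.
6.6 kHz ≤ fs/2 = 17.6 kHz, passes unchanged.
Distinct values: {0.6 kHz, 6.6 kHz, 11.8 kHz}.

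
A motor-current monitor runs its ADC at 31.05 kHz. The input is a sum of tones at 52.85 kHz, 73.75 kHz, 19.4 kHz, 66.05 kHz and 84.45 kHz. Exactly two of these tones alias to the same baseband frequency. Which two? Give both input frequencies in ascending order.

19.4 kHz, 73.75 kHz

fs/2 = 15.525 kHz.
52.85 kHz mod fs = 21.8 kHz.
21.8 kHz > fs/2 = 15.525 kHz, folds to fs − 21.8 kHz = 9.25 kHz.
73.75 kHz mod fs = 11.65 kHz.
11.65 kHz ≤ fs/2 = 15.525 kHz, appears at 11.65 kHz.
19.4 kHz > fs/2 = 15.525 kHz, folds to fs − 19.4 kHz = 11.65 kHz.
66.05 kHz mod fs = 3.95 kHz.
3.95 kHz ≤ fs/2 = 15.525 kHz, appears at 3.95 kHz.
84.45 kHz mod fs = 22.35 kHz.
22.35 kHz > fs/2 = 15.525 kHz, folds to fs − 22.35 kHz = 8.7 kHz.
19.4 kHz and 73.75 kHz both map to 11.65 kHz.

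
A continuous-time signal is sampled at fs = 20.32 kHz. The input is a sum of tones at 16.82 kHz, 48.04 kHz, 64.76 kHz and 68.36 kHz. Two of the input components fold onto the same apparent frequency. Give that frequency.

fs/2 = 10.16 kHz.
16.82 kHz > fs/2 = 10.16 kHz, folds to fs − 16.82 kHz = 3.5 kHz.
48.04 kHz mod fs = 7.4 kHz.
7.4 kHz ≤ fs/2 = 10.16 kHz, appears at 7.4 kHz.
64.76 kHz mod fs = 3.8 kHz.
3.8 kHz ≤ fs/2 = 10.16 kHz, appears at 3.8 kHz.
68.36 kHz mod fs = 7.4 kHz.
7.4 kHz ≤ fs/2 = 10.16 kHz, appears at 7.4 kHz.
48.04 kHz and 68.36 kHz both map to 7.4 kHz.

7.4 kHz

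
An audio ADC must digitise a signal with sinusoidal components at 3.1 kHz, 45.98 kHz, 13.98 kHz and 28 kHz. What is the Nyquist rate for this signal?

Highest-frequency component: 45.98 kHz.
Nyquist rate = 2 × 45.98 kHz = 91.96 kHz.

91.96 kHz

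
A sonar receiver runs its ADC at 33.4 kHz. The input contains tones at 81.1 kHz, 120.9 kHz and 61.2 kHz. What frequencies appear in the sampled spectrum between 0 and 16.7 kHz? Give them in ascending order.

5.6 kHz, 12.7 kHz, 14.3 kHz

fs/2 = 16.7 kHz.
81.1 kHz mod fs = 14.3 kHz.
14.3 kHz ≤ fs/2 = 16.7 kHz, appears at 14.3 kHz.
120.9 kHz mod fs = 20.7 kHz.
20.7 kHz > fs/2 = 16.7 kHz, folds to fs − 20.7 kHz = 12.7 kHz.
61.2 kHz mod fs = 27.8 kHz.
27.8 kHz > fs/2 = 16.7 kHz, folds to fs − 27.8 kHz = 5.6 kHz.
Distinct values: {5.6 kHz, 12.7 kHz, 14.3 kHz}.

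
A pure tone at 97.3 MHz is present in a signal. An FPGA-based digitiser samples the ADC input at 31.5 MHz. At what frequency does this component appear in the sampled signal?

97.3 MHz mod fs = 2.8 MHz.
2.8 MHz ≤ fs/2 = 15.75 MHz, appears at 2.8 MHz.

2.8 MHz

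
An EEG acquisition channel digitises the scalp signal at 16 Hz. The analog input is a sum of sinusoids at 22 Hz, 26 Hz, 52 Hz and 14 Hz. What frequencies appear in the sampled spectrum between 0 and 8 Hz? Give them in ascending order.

fs/2 = 8 Hz.
22 Hz mod fs = 6 Hz.
6 Hz ≤ fs/2 = 8 Hz, appears at 6 Hz.
26 Hz mod fs = 10 Hz.
10 Hz > fs/2 = 8 Hz, folds to fs − 10 Hz = 6 Hz.
52 Hz mod fs = 4 Hz.
4 Hz ≤ fs/2 = 8 Hz, appears at 4 Hz.
14 Hz > fs/2 = 8 Hz, folds to fs − 14 Hz = 2 Hz.
Distinct values: {2 Hz, 4 Hz, 6 Hz}.

2 Hz, 4 Hz, 6 Hz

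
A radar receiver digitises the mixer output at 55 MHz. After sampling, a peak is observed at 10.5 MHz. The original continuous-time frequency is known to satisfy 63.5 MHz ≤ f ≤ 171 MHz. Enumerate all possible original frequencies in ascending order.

Frequencies that alias to 10.5 MHz are k·fs ± 10.5 MHz for integer k ≥ 0.
k=0: 10.5 MHz.
k=1: 44.5 MHz, 65.5 MHz.
k=2: 99.5 MHz, 120.5 MHz.
k=3: 154.5 MHz, 175.5 MHz.
k=4: 209.5 MHz, 230.5 MHz.
Within [63.5 MHz, 171 MHz]: 65.5 MHz, 99.5 MHz, 120.5 MHz, 154.5 MHz.

65.5 MHz, 99.5 MHz, 120.5 MHz, 154.5 MHz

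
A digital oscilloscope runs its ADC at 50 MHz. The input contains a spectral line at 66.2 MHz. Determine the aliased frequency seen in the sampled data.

66.2 MHz mod fs = 16.2 MHz.
16.2 MHz ≤ fs/2 = 25 MHz, appears at 16.2 MHz.

16.2 MHz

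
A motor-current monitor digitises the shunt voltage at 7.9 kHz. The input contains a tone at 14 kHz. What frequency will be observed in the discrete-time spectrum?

14 kHz mod fs = 6.1 kHz.
6.1 kHz > fs/2 = 3.95 kHz, folds to fs − 6.1 kHz = 1.8 kHz.

1.8 kHz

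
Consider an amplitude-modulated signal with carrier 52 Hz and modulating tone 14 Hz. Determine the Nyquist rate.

AM sidebands sit at fc ± fm = 38 Hz and 66 Hz.
Highest-frequency component: 66 Hz.
Nyquist rate = 2 × 66 Hz = 132 Hz.

132 Hz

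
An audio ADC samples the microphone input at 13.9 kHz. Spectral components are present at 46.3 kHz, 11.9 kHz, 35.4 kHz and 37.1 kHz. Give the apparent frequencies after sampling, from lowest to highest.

2 kHz, 4.6 kHz, 6.3 kHz

fs/2 = 6.95 kHz.
46.3 kHz mod fs = 4.6 kHz.
4.6 kHz ≤ fs/2 = 6.95 kHz, appears at 4.6 kHz.
11.9 kHz > fs/2 = 6.95 kHz, folds to fs − 11.9 kHz = 2 kHz.
35.4 kHz mod fs = 7.6 kHz.
7.6 kHz > fs/2 = 6.95 kHz, folds to fs − 7.6 kHz = 6.3 kHz.
37.1 kHz mod fs = 9.3 kHz.
9.3 kHz > fs/2 = 6.95 kHz, folds to fs − 9.3 kHz = 4.6 kHz.
Distinct values: {2 kHz, 4.6 kHz, 6.3 kHz}.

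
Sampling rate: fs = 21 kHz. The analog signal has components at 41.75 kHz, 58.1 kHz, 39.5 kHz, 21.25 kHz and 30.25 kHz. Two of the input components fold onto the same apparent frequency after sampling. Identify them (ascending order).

fs/2 = 10.5 kHz.
41.75 kHz mod fs = 20.75 kHz.
20.75 kHz > fs/2 = 10.5 kHz, folds to fs − 20.75 kHz = 0.25 kHz.
58.1 kHz mod fs = 16.1 kHz.
16.1 kHz > fs/2 = 10.5 kHz, folds to fs − 16.1 kHz = 4.9 kHz.
39.5 kHz mod fs = 18.5 kHz.
18.5 kHz > fs/2 = 10.5 kHz, folds to fs − 18.5 kHz = 2.5 kHz.
21.25 kHz mod fs = 0.25 kHz.
0.25 kHz ≤ fs/2 = 10.5 kHz, appears at 0.25 kHz.
30.25 kHz mod fs = 9.25 kHz.
9.25 kHz ≤ fs/2 = 10.5 kHz, appears at 9.25 kHz.
21.25 kHz and 41.75 kHz both map to 0.25 kHz.

21.25 kHz, 41.75 kHz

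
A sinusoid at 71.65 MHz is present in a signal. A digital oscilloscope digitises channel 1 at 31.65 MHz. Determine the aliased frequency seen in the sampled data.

71.65 MHz mod fs = 8.35 MHz.
8.35 MHz ≤ fs/2 = 15.825 MHz, appears at 8.35 MHz.

8.35 MHz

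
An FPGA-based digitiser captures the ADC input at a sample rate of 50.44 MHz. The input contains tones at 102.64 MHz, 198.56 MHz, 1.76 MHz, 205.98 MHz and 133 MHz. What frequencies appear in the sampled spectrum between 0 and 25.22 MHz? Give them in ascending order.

1.76 MHz, 3.2 MHz, 4.22 MHz, 18.32 MHz

fs/2 = 25.22 MHz.
102.64 MHz mod fs = 1.76 MHz.
1.76 MHz ≤ fs/2 = 25.22 MHz, appears at 1.76 MHz.
198.56 MHz mod fs = 47.24 MHz.
47.24 MHz > fs/2 = 25.22 MHz, folds to fs − 47.24 MHz = 3.2 MHz.
1.76 MHz ≤ fs/2 = 25.22 MHz, passes unchanged.
205.98 MHz mod fs = 4.22 MHz.
4.22 MHz ≤ fs/2 = 25.22 MHz, appears at 4.22 MHz.
133 MHz mod fs = 32.12 MHz.
32.12 MHz > fs/2 = 25.22 MHz, folds to fs − 32.12 MHz = 18.32 MHz.
Distinct values: {1.76 MHz, 3.2 MHz, 4.22 MHz, 18.32 MHz}.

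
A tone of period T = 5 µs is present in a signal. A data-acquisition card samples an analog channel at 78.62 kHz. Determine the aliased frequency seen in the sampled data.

T = 5 µs → f = 1/T = 200 kHz.
200 kHz mod fs = 42.76 kHz.
42.76 kHz > fs/2 = 39.31 kHz, folds to fs − 42.76 kHz = 35.86 kHz.

35.86 kHz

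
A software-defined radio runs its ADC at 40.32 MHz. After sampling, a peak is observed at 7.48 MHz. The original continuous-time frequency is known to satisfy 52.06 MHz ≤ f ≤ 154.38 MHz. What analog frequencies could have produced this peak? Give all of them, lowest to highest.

73.16 MHz, 88.12 MHz, 113.48 MHz, 128.44 MHz, 153.8 MHz

Frequencies that alias to 7.48 MHz are k·fs ± 7.48 MHz for integer k ≥ 0.
k=0: 7.48 MHz.
k=1: 32.84 MHz, 47.8 MHz.
k=2: 73.16 MHz, 88.12 MHz.
k=3: 113.48 MHz, 128.44 MHz.
k=4: 153.8 MHz, 168.76 MHz.
k=5: 194.12 MHz, 209.08 MHz.
Within [52.06 MHz, 154.38 MHz]: 73.16 MHz, 88.12 MHz, 113.48 MHz, 128.44 MHz, 153.8 MHz.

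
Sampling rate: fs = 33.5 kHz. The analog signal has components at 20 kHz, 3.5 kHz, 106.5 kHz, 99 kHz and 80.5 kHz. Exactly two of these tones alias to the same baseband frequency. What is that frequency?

fs/2 = 16.75 kHz.
20 kHz > fs/2 = 16.75 kHz, folds to fs − 20 kHz = 13.5 kHz.
3.5 kHz ≤ fs/2 = 16.75 kHz, passes unchanged.
106.5 kHz mod fs = 6 kHz.
6 kHz ≤ fs/2 = 16.75 kHz, appears at 6 kHz.
99 kHz mod fs = 32 kHz.
32 kHz > fs/2 = 16.75 kHz, folds to fs − 32 kHz = 1.5 kHz.
80.5 kHz mod fs = 13.5 kHz.
13.5 kHz ≤ fs/2 = 16.75 kHz, appears at 13.5 kHz.
20 kHz and 80.5 kHz both map to 13.5 kHz.

13.5 kHz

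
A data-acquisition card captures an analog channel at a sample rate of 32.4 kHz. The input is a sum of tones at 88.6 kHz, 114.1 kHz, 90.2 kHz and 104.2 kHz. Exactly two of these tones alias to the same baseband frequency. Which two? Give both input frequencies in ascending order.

90.2 kHz, 104.2 kHz

fs/2 = 16.2 kHz.
88.6 kHz mod fs = 23.8 kHz.
23.8 kHz > fs/2 = 16.2 kHz, folds to fs − 23.8 kHz = 8.6 kHz.
114.1 kHz mod fs = 16.9 kHz.
16.9 kHz > fs/2 = 16.2 kHz, folds to fs − 16.9 kHz = 15.5 kHz.
90.2 kHz mod fs = 25.4 kHz.
25.4 kHz > fs/2 = 16.2 kHz, folds to fs − 25.4 kHz = 7 kHz.
104.2 kHz mod fs = 7 kHz.
7 kHz ≤ fs/2 = 16.2 kHz, appears at 7 kHz.
90.2 kHz and 104.2 kHz both map to 7 kHz.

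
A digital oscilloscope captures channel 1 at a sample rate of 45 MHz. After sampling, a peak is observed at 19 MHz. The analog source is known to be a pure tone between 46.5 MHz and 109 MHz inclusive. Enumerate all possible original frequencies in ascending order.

Frequencies that alias to 19 MHz are k·fs ± 19 MHz for integer k ≥ 0.
k=0: 19 MHz.
k=1: 26 MHz, 64 MHz.
k=2: 71 MHz, 109 MHz.
k=3: 116 MHz, 154 MHz.
Within [46.5 MHz, 109 MHz]: 64 MHz, 71 MHz, 109 MHz.

64 MHz, 71 MHz, 109 MHz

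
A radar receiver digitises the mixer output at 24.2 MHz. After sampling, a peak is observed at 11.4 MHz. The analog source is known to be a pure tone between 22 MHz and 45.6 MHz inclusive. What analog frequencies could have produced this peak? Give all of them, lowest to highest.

35.6 MHz, 37 MHz

Frequencies that alias to 11.4 MHz are k·fs ± 11.4 MHz for integer k ≥ 0.
k=0: 11.4 MHz.
k=1: 12.8 MHz, 35.6 MHz.
k=2: 37 MHz, 59.8 MHz.
k=3: 61.2 MHz, 84 MHz.
Within [22 MHz, 45.6 MHz]: 35.6 MHz, 37 MHz.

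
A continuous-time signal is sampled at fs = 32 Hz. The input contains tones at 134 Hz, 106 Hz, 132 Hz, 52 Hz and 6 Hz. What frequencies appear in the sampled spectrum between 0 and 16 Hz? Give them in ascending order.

fs/2 = 16 Hz.
134 Hz mod fs = 6 Hz.
6 Hz ≤ fs/2 = 16 Hz, appears at 6 Hz.
106 Hz mod fs = 10 Hz.
10 Hz ≤ fs/2 = 16 Hz, appears at 10 Hz.
132 Hz mod fs = 4 Hz.
4 Hz ≤ fs/2 = 16 Hz, appears at 4 Hz.
52 Hz mod fs = 20 Hz.
20 Hz > fs/2 = 16 Hz, folds to fs − 20 Hz = 12 Hz.
6 Hz ≤ fs/2 = 16 Hz, passes unchanged.
Distinct values: {4 Hz, 6 Hz, 10 Hz, 12 Hz}.

4 Hz, 6 Hz, 10 Hz, 12 Hz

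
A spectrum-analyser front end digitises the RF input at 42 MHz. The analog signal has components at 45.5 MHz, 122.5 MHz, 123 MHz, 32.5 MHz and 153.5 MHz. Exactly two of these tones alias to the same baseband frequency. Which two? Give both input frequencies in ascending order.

45.5 MHz, 122.5 MHz

fs/2 = 21 MHz.
45.5 MHz mod fs = 3.5 MHz.
3.5 MHz ≤ fs/2 = 21 MHz, appears at 3.5 MHz.
122.5 MHz mod fs = 38.5 MHz.
38.5 MHz > fs/2 = 21 MHz, folds to fs − 38.5 MHz = 3.5 MHz.
123 MHz mod fs = 39 MHz.
39 MHz > fs/2 = 21 MHz, folds to fs − 39 MHz = 3 MHz.
32.5 MHz > fs/2 = 21 MHz, folds to fs − 32.5 MHz = 9.5 MHz.
153.5 MHz mod fs = 27.5 MHz.
27.5 MHz > fs/2 = 21 MHz, folds to fs − 27.5 MHz = 14.5 MHz.
45.5 MHz and 122.5 MHz both map to 3.5 MHz.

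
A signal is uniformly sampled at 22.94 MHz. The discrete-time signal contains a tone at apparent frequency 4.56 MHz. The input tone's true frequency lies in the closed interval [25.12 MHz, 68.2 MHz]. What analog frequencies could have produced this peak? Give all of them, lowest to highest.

Frequencies that alias to 4.56 MHz are k·fs ± 4.56 MHz for integer k ≥ 0.
k=0: 4.56 MHz.
k=1: 18.38 MHz, 27.5 MHz.
k=2: 41.32 MHz, 50.44 MHz.
k=3: 64.26 MHz, 73.38 MHz.
k=4: 87.2 MHz, 96.32 MHz.
Within [25.12 MHz, 68.2 MHz]: 27.5 MHz, 41.32 MHz, 50.44 MHz, 64.26 MHz.

27.5 MHz, 41.32 MHz, 50.44 MHz, 64.26 MHz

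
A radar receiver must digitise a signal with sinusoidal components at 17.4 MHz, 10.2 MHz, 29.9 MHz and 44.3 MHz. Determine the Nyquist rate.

Highest-frequency component: 44.3 MHz.
Nyquist rate = 2 × 44.3 MHz = 88.6 MHz.

88.6 MHz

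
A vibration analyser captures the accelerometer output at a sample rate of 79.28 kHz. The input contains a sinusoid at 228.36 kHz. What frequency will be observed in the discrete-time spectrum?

228.36 kHz mod fs = 69.8 kHz.
69.8 kHz > fs/2 = 39.64 kHz, folds to fs − 69.8 kHz = 9.48 kHz.

9.48 kHz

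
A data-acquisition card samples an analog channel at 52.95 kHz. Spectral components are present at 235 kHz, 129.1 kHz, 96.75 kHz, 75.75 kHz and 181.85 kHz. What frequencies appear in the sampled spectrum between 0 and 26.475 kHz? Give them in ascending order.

fs/2 = 26.475 kHz.
235 kHz mod fs = 23.2 kHz.
23.2 kHz ≤ fs/2 = 26.475 kHz, appears at 23.2 kHz.
129.1 kHz mod fs = 23.2 kHz.
23.2 kHz ≤ fs/2 = 26.475 kHz, appears at 23.2 kHz.
96.75 kHz mod fs = 43.8 kHz.
43.8 kHz > fs/2 = 26.475 kHz, folds to fs − 43.8 kHz = 9.15 kHz.
75.75 kHz mod fs = 22.8 kHz.
22.8 kHz ≤ fs/2 = 26.475 kHz, appears at 22.8 kHz.
181.85 kHz mod fs = 23 kHz.
23 kHz ≤ fs/2 = 26.475 kHz, appears at 23 kHz.
Distinct values: {9.15 kHz, 22.8 kHz, 23 kHz, 23.2 kHz}.

9.15 kHz, 22.8 kHz, 23 kHz, 23.2 kHz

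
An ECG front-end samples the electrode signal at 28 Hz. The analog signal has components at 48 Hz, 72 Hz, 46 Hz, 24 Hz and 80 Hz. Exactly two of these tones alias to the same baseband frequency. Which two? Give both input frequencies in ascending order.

24 Hz, 80 Hz

fs/2 = 14 Hz.
48 Hz mod fs = 20 Hz.
20 Hz > fs/2 = 14 Hz, folds to fs − 20 Hz = 8 Hz.
72 Hz mod fs = 16 Hz.
16 Hz > fs/2 = 14 Hz, folds to fs − 16 Hz = 12 Hz.
46 Hz mod fs = 18 Hz.
18 Hz > fs/2 = 14 Hz, folds to fs − 18 Hz = 10 Hz.
24 Hz > fs/2 = 14 Hz, folds to fs − 24 Hz = 4 Hz.
80 Hz mod fs = 24 Hz.
24 Hz > fs/2 = 14 Hz, folds to fs − 24 Hz = 4 Hz.
24 Hz and 80 Hz both map to 4 Hz.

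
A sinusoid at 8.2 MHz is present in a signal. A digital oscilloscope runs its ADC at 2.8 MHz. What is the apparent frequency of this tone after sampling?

8.2 MHz mod fs = 2.6 MHz.
2.6 MHz > fs/2 = 1.4 MHz, folds to fs − 2.6 MHz = 0.2 MHz.

0.2 MHz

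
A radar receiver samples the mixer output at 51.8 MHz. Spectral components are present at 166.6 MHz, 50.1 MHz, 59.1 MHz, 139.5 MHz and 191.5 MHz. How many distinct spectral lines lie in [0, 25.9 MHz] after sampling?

5

fs/2 = 25.9 MHz.
166.6 MHz mod fs = 11.2 MHz.
11.2 MHz ≤ fs/2 = 25.9 MHz, appears at 11.2 MHz.
50.1 MHz > fs/2 = 25.9 MHz, folds to fs − 50.1 MHz = 1.7 MHz.
59.1 MHz mod fs = 7.3 MHz.
7.3 MHz ≤ fs/2 = 25.9 MHz, appears at 7.3 MHz.
139.5 MHz mod fs = 35.9 MHz.
35.9 MHz > fs/2 = 25.9 MHz, folds to fs − 35.9 MHz = 15.9 MHz.
191.5 MHz mod fs = 36.1 MHz.
36.1 MHz > fs/2 = 25.9 MHz, folds to fs − 36.1 MHz = 15.7 MHz.
Distinct values: {1.7 MHz, 7.3 MHz, 11.2 MHz, 15.7 MHz, 15.9 MHz} → 5.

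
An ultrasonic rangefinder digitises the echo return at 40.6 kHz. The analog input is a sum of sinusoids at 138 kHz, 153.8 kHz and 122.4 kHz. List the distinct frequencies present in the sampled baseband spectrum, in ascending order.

fs/2 = 20.3 kHz.
138 kHz mod fs = 16.2 kHz.
16.2 kHz ≤ fs/2 = 20.3 kHz, appears at 16.2 kHz.
153.8 kHz mod fs = 32 kHz.
32 kHz > fs/2 = 20.3 kHz, folds to fs − 32 kHz = 8.6 kHz.
122.4 kHz mod fs = 0.6 kHz.
0.6 kHz ≤ fs/2 = 20.3 kHz, appears at 0.6 kHz.
Distinct values: {0.6 kHz, 8.6 kHz, 16.2 kHz}.

0.6 kHz, 8.6 kHz, 16.2 kHz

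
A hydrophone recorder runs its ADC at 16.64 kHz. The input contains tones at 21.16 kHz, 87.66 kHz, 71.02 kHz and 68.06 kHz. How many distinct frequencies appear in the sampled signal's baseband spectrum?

fs/2 = 8.32 kHz.
21.16 kHz mod fs = 4.52 kHz.
4.52 kHz ≤ fs/2 = 8.32 kHz, appears at 4.52 kHz.
87.66 kHz mod fs = 4.46 kHz.
4.46 kHz ≤ fs/2 = 8.32 kHz, appears at 4.46 kHz.
71.02 kHz mod fs = 4.46 kHz.
4.46 kHz ≤ fs/2 = 8.32 kHz, appears at 4.46 kHz.
68.06 kHz mod fs = 1.5 kHz.
1.5 kHz ≤ fs/2 = 8.32 kHz, appears at 1.5 kHz.
Distinct values: {1.5 kHz, 4.46 kHz, 4.52 kHz} → 3.

3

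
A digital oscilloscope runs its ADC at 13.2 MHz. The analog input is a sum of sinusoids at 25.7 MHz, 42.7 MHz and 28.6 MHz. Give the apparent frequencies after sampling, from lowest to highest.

fs/2 = 6.6 MHz.
25.7 MHz mod fs = 12.5 MHz.
12.5 MHz > fs/2 = 6.6 MHz, folds to fs − 12.5 MHz = 0.7 MHz.
42.7 MHz mod fs = 3.1 MHz.
3.1 MHz ≤ fs/2 = 6.6 MHz, appears at 3.1 MHz.
28.6 MHz mod fs = 2.2 MHz.
2.2 MHz ≤ fs/2 = 6.6 MHz, appears at 2.2 MHz.
Distinct values: {0.7 MHz, 2.2 MHz, 3.1 MHz}.

0.7 MHz, 2.2 MHz, 3.1 MHz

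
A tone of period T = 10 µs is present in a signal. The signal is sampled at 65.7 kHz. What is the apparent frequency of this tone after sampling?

T = 10 µs → f = 1/T = 100 kHz.
100 kHz mod fs = 34.3 kHz.
34.3 kHz > fs/2 = 32.85 kHz, folds to fs − 34.3 kHz = 31.4 kHz.

31.4 kHz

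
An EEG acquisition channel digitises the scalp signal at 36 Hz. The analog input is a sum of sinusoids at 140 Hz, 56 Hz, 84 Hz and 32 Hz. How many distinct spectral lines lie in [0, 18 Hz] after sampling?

fs/2 = 18 Hz.
140 Hz mod fs = 32 Hz.
32 Hz > fs/2 = 18 Hz, folds to fs − 32 Hz = 4 Hz.
56 Hz mod fs = 20 Hz.
20 Hz > fs/2 = 18 Hz, folds to fs − 20 Hz = 16 Hz.
84 Hz mod fs = 12 Hz.
12 Hz ≤ fs/2 = 18 Hz, appears at 12 Hz.
32 Hz > fs/2 = 18 Hz, folds to fs − 32 Hz = 4 Hz.
Distinct values: {4 Hz, 12 Hz, 16 Hz} → 3.

3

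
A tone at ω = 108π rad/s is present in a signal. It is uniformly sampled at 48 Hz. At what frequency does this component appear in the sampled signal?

6 Hz

ω = 108π rad/s → f = ω/(2π) = 54 Hz.
54 Hz mod fs = 6 Hz.
6 Hz ≤ fs/2 = 24 Hz, appears at 6 Hz.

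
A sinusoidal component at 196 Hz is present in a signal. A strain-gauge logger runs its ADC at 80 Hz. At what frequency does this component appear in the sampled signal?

196 Hz mod fs = 36 Hz.
36 Hz ≤ fs/2 = 40 Hz, appears at 36 Hz.

36 Hz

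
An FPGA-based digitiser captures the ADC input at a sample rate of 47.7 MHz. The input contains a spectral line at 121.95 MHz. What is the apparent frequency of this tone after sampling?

21.15 MHz

121.95 MHz mod fs = 26.55 MHz.
26.55 MHz > fs/2 = 23.85 MHz, folds to fs − 26.55 MHz = 21.15 MHz.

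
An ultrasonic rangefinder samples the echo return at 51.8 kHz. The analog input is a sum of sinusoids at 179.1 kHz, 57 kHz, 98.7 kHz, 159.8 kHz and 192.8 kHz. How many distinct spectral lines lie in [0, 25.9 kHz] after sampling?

fs/2 = 25.9 kHz.
179.1 kHz mod fs = 23.7 kHz.
23.7 kHz ≤ fs/2 = 25.9 kHz, appears at 23.7 kHz.
57 kHz mod fs = 5.2 kHz.
5.2 kHz ≤ fs/2 = 25.9 kHz, appears at 5.2 kHz.
98.7 kHz mod fs = 46.9 kHz.
46.9 kHz > fs/2 = 25.9 kHz, folds to fs − 46.9 kHz = 4.9 kHz.
159.8 kHz mod fs = 4.4 kHz.
4.4 kHz ≤ fs/2 = 25.9 kHz, appears at 4.4 kHz.
192.8 kHz mod fs = 37.4 kHz.
37.4 kHz > fs/2 = 25.9 kHz, folds to fs − 37.4 kHz = 14.4 kHz.
Distinct values: {4.4 kHz, 4.9 kHz, 5.2 kHz, 14.4 kHz, 23.7 kHz} → 5.

5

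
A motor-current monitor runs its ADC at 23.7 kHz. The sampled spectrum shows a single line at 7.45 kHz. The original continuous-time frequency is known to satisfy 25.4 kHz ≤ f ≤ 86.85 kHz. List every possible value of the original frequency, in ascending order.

Frequencies that alias to 7.45 kHz are k·fs ± 7.45 kHz for integer k ≥ 0.
k=0: 7.45 kHz.
k=1: 16.25 kHz, 31.15 kHz.
k=2: 39.95 kHz, 54.85 kHz.
k=3: 63.65 kHz, 78.55 kHz.
k=4: 87.35 kHz, 102.25 kHz.
Within [25.4 kHz, 86.85 kHz]: 31.15 kHz, 39.95 kHz, 54.85 kHz, 63.65 kHz, 78.55 kHz.

31.15 kHz, 39.95 kHz, 54.85 kHz, 63.65 kHz, 78.55 kHz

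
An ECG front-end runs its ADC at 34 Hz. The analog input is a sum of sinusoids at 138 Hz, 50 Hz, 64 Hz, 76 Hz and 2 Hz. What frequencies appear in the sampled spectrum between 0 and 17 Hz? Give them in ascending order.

fs/2 = 17 Hz.
138 Hz mod fs = 2 Hz.
2 Hz ≤ fs/2 = 17 Hz, appears at 2 Hz.
50 Hz mod fs = 16 Hz.
16 Hz ≤ fs/2 = 17 Hz, appears at 16 Hz.
64 Hz mod fs = 30 Hz.
30 Hz > fs/2 = 17 Hz, folds to fs − 30 Hz = 4 Hz.
76 Hz mod fs = 8 Hz.
8 Hz ≤ fs/2 = 17 Hz, appears at 8 Hz.
2 Hz ≤ fs/2 = 17 Hz, passes unchanged.
Distinct values: {2 Hz, 4 Hz, 8 Hz, 16 Hz}.

2 Hz, 4 Hz, 8 Hz, 16 Hz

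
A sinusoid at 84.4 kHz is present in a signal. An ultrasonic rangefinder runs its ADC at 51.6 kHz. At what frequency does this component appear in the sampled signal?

18.8 kHz

84.4 kHz mod fs = 32.8 kHz.
32.8 kHz > fs/2 = 25.8 kHz, folds to fs − 32.8 kHz = 18.8 kHz.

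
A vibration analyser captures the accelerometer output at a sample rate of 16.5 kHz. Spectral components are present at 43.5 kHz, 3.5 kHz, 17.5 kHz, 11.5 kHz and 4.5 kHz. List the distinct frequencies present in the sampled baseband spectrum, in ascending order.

1 kHz, 3.5 kHz, 4.5 kHz, 5 kHz, 6 kHz

fs/2 = 8.25 kHz.
43.5 kHz mod fs = 10.5 kHz.
10.5 kHz > fs/2 = 8.25 kHz, folds to fs − 10.5 kHz = 6 kHz.
3.5 kHz ≤ fs/2 = 8.25 kHz, passes unchanged.
17.5 kHz mod fs = 1 kHz.
1 kHz ≤ fs/2 = 8.25 kHz, appears at 1 kHz.
11.5 kHz > fs/2 = 8.25 kHz, folds to fs − 11.5 kHz = 5 kHz.
4.5 kHz ≤ fs/2 = 8.25 kHz, passes unchanged.
Distinct values: {1 kHz, 3.5 kHz, 4.5 kHz, 5 kHz, 6 kHz}.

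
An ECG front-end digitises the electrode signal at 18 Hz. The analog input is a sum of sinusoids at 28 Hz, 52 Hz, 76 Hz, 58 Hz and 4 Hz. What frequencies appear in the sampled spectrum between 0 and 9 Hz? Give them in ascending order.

2 Hz, 4 Hz, 8 Hz

fs/2 = 9 Hz.
28 Hz mod fs = 10 Hz.
10 Hz > fs/2 = 9 Hz, folds to fs − 10 Hz = 8 Hz.
52 Hz mod fs = 16 Hz.
16 Hz > fs/2 = 9 Hz, folds to fs − 16 Hz = 2 Hz.
76 Hz mod fs = 4 Hz.
4 Hz ≤ fs/2 = 9 Hz, appears at 4 Hz.
58 Hz mod fs = 4 Hz.
4 Hz ≤ fs/2 = 9 Hz, appears at 4 Hz.
4 Hz ≤ fs/2 = 9 Hz, passes unchanged.
Distinct values: {2 Hz, 4 Hz, 8 Hz}.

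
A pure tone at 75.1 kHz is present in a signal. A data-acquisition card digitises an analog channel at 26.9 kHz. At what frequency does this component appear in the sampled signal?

5.6 kHz

75.1 kHz mod fs = 21.3 kHz.
21.3 kHz > fs/2 = 13.45 kHz, folds to fs − 21.3 kHz = 5.6 kHz.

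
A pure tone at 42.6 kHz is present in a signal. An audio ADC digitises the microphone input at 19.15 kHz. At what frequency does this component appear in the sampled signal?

4.3 kHz

42.6 kHz mod fs = 4.3 kHz.
4.3 kHz ≤ fs/2 = 9.575 kHz, appears at 4.3 kHz.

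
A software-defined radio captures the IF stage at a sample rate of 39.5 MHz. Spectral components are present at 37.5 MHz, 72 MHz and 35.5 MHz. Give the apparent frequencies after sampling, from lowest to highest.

2 MHz, 4 MHz, 7 MHz

fs/2 = 19.75 MHz.
37.5 MHz > fs/2 = 19.75 MHz, folds to fs − 37.5 MHz = 2 MHz.
72 MHz mod fs = 32.5 MHz.
32.5 MHz > fs/2 = 19.75 MHz, folds to fs − 32.5 MHz = 7 MHz.
35.5 MHz > fs/2 = 19.75 MHz, folds to fs − 35.5 MHz = 4 MHz.
Distinct values: {2 MHz, 4 MHz, 7 MHz}.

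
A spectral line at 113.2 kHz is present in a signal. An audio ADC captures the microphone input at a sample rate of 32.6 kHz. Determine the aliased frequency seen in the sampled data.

113.2 kHz mod fs = 15.4 kHz.
15.4 kHz ≤ fs/2 = 16.3 kHz, appears at 15.4 kHz.

15.4 kHz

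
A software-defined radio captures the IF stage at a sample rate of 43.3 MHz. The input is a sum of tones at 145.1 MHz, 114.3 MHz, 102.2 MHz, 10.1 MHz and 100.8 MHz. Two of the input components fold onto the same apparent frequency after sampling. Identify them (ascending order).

102.2 MHz, 114.3 MHz

fs/2 = 21.65 MHz.
145.1 MHz mod fs = 15.2 MHz.
15.2 MHz ≤ fs/2 = 21.65 MHz, appears at 15.2 MHz.
114.3 MHz mod fs = 27.7 MHz.
27.7 MHz > fs/2 = 21.65 MHz, folds to fs − 27.7 MHz = 15.6 MHz.
102.2 MHz mod fs = 15.6 MHz.
15.6 MHz ≤ fs/2 = 21.65 MHz, appears at 15.6 MHz.
10.1 MHz ≤ fs/2 = 21.65 MHz, passes unchanged.
100.8 MHz mod fs = 14.2 MHz.
14.2 MHz ≤ fs/2 = 21.65 MHz, appears at 14.2 MHz.
102.2 MHz and 114.3 MHz both map to 15.6 MHz.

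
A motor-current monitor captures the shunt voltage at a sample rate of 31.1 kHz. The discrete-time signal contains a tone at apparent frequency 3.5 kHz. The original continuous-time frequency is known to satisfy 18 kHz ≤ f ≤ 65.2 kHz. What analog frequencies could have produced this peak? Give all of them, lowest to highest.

27.6 kHz, 34.6 kHz, 58.7 kHz

Frequencies that alias to 3.5 kHz are k·fs ± 3.5 kHz for integer k ≥ 0.
k=0: 3.5 kHz.
k=1: 27.6 kHz, 34.6 kHz.
k=2: 58.7 kHz, 65.7 kHz.
k=3: 89.8 kHz, 96.8 kHz.
Within [18 kHz, 65.2 kHz]: 27.6 kHz, 34.6 kHz, 58.7 kHz.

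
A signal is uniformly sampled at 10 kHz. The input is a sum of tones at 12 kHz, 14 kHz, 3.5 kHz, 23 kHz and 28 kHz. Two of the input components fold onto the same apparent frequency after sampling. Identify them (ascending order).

fs/2 = 5 kHz.
12 kHz mod fs = 2 kHz.
2 kHz ≤ fs/2 = 5 kHz, appears at 2 kHz.
14 kHz mod fs = 4 kHz.
4 kHz ≤ fs/2 = 5 kHz, appears at 4 kHz.
3.5 kHz ≤ fs/2 = 5 kHz, passes unchanged.
23 kHz mod fs = 3 kHz.
3 kHz ≤ fs/2 = 5 kHz, appears at 3 kHz.
28 kHz mod fs = 8 kHz.
8 kHz > fs/2 = 5 kHz, folds to fs − 8 kHz = 2 kHz.
12 kHz and 28 kHz both map to 2 kHz.

12 kHz, 28 kHz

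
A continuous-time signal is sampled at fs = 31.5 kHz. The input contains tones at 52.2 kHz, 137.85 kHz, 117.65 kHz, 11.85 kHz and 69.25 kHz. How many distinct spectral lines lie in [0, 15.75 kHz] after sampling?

fs/2 = 15.75 kHz.
52.2 kHz mod fs = 20.7 kHz.
20.7 kHz > fs/2 = 15.75 kHz, folds to fs − 20.7 kHz = 10.8 kHz.
137.85 kHz mod fs = 11.85 kHz.
11.85 kHz ≤ fs/2 = 15.75 kHz, appears at 11.85 kHz.
117.65 kHz mod fs = 23.15 kHz.
23.15 kHz > fs/2 = 15.75 kHz, folds to fs − 23.15 kHz = 8.35 kHz.
11.85 kHz ≤ fs/2 = 15.75 kHz, passes unchanged.
69.25 kHz mod fs = 6.25 kHz.
6.25 kHz ≤ fs/2 = 15.75 kHz, appears at 6.25 kHz.
Distinct values: {6.25 kHz, 8.35 kHz, 10.8 kHz, 11.85 kHz} → 4.

4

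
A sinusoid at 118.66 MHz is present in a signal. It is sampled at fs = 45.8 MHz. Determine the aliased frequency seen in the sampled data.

118.66 MHz mod fs = 27.06 MHz.
27.06 MHz > fs/2 = 22.9 MHz, folds to fs − 27.06 MHz = 18.74 MHz.

18.74 MHz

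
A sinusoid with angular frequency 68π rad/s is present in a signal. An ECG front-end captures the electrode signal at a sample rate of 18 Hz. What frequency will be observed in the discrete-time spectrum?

2 Hz

ω = 68π rad/s → f = ω/(2π) = 34 Hz.
34 Hz mod fs = 16 Hz.
16 Hz > fs/2 = 9 Hz, folds to fs − 16 Hz = 2 Hz.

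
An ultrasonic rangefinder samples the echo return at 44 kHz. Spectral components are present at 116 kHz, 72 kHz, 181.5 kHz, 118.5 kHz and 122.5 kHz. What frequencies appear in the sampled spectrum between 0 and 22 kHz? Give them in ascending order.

fs/2 = 22 kHz.
116 kHz mod fs = 28 kHz.
28 kHz > fs/2 = 22 kHz, folds to fs − 28 kHz = 16 kHz.
72 kHz mod fs = 28 kHz.
28 kHz > fs/2 = 22 kHz, folds to fs − 28 kHz = 16 kHz.
181.5 kHz mod fs = 5.5 kHz.
5.5 kHz ≤ fs/2 = 22 kHz, appears at 5.5 kHz.
118.5 kHz mod fs = 30.5 kHz.
30.5 kHz > fs/2 = 22 kHz, folds to fs − 30.5 kHz = 13.5 kHz.
122.5 kHz mod fs = 34.5 kHz.
34.5 kHz > fs/2 = 22 kHz, folds to fs − 34.5 kHz = 9.5 kHz.
Distinct values: {5.5 kHz, 9.5 kHz, 13.5 kHz, 16 kHz}.

5.5 kHz, 9.5 kHz, 13.5 kHz, 16 kHz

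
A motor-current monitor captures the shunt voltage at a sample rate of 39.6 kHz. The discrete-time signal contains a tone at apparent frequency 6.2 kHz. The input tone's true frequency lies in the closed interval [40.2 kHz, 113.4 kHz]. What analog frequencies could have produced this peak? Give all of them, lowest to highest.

Frequencies that alias to 6.2 kHz are k·fs ± 6.2 kHz for integer k ≥ 0.
k=0: 6.2 kHz.
k=1: 33.4 kHz, 45.8 kHz.
k=2: 73 kHz, 85.4 kHz.
k=3: 112.6 kHz, 125 kHz.
k=4: 152.2 kHz, 164.6 kHz.
Within [40.2 kHz, 113.4 kHz]: 45.8 kHz, 73 kHz, 85.4 kHz, 112.6 kHz.

45.8 kHz, 73 kHz, 85.4 kHz, 112.6 kHz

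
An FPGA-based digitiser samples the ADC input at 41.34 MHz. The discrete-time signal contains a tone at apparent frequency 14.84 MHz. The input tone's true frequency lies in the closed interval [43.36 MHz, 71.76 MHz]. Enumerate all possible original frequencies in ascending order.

Frequencies that alias to 14.84 MHz are k·fs ± 14.84 MHz for integer k ≥ 0.
k=0: 14.84 MHz.
k=1: 26.5 MHz, 56.18 MHz.
k=2: 67.84 MHz, 97.52 MHz.
k=3: 109.18 MHz, 138.86 MHz.
Within [43.36 MHz, 71.76 MHz]: 56.18 MHz, 67.84 MHz.

56.18 MHz, 67.84 MHz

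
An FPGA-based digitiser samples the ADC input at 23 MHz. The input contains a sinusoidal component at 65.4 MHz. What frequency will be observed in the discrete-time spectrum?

65.4 MHz mod fs = 19.4 MHz.
19.4 MHz > fs/2 = 11.5 MHz, folds to fs − 19.4 MHz = 3.6 MHz.

3.6 MHz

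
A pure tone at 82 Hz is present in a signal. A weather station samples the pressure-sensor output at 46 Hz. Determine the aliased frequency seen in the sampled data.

10 Hz

82 Hz mod fs = 36 Hz.
36 Hz > fs/2 = 23 Hz, folds to fs − 36 Hz = 10 Hz.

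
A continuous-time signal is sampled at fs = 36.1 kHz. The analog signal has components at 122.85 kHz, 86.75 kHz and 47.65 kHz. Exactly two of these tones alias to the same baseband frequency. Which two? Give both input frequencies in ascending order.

86.75 kHz, 122.85 kHz

fs/2 = 18.05 kHz.
122.85 kHz mod fs = 14.55 kHz.
14.55 kHz ≤ fs/2 = 18.05 kHz, appears at 14.55 kHz.
86.75 kHz mod fs = 14.55 kHz.
14.55 kHz ≤ fs/2 = 18.05 kHz, appears at 14.55 kHz.
47.65 kHz mod fs = 11.55 kHz.
11.55 kHz ≤ fs/2 = 18.05 kHz, appears at 11.55 kHz.
86.75 kHz and 122.85 kHz both map to 14.55 kHz.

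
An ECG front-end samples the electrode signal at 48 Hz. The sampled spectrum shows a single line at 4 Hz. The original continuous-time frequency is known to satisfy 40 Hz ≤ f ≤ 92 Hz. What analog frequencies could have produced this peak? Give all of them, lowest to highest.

Frequencies that alias to 4 Hz are k·fs ± 4 Hz for integer k ≥ 0.
k=0: 4 Hz.
k=1: 44 Hz, 52 Hz.
k=2: 92 Hz, 100 Hz.
k=3: 140 Hz, 148 Hz.
Within [40 Hz, 92 Hz]: 44 Hz, 52 Hz, 92 Hz.

44 Hz, 52 Hz, 92 Hz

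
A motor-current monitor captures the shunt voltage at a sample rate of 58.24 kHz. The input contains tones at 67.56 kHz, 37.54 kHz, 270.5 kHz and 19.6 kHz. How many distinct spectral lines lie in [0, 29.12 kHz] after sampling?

3

fs/2 = 29.12 kHz.
67.56 kHz mod fs = 9.32 kHz.
9.32 kHz ≤ fs/2 = 29.12 kHz, appears at 9.32 kHz.
37.54 kHz > fs/2 = 29.12 kHz, folds to fs − 37.54 kHz = 20.7 kHz.
270.5 kHz mod fs = 37.54 kHz.
37.54 kHz > fs/2 = 29.12 kHz, folds to fs − 37.54 kHz = 20.7 kHz.
19.6 kHz ≤ fs/2 = 29.12 kHz, passes unchanged.
Distinct values: {9.32 kHz, 19.6 kHz, 20.7 kHz} → 3.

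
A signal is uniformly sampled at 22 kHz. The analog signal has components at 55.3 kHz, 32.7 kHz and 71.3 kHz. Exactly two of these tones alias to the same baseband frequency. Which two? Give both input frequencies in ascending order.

fs/2 = 11 kHz.
55.3 kHz mod fs = 11.3 kHz.
11.3 kHz > fs/2 = 11 kHz, folds to fs − 11.3 kHz = 10.7 kHz.
32.7 kHz mod fs = 10.7 kHz.
10.7 kHz ≤ fs/2 = 11 kHz, appears at 10.7 kHz.
71.3 kHz mod fs = 5.3 kHz.
5.3 kHz ≤ fs/2 = 11 kHz, appears at 5.3 kHz.
32.7 kHz and 55.3 kHz both map to 10.7 kHz.

32.7 kHz, 55.3 kHz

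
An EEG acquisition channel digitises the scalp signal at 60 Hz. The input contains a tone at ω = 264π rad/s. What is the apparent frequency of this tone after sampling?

12 Hz

ω = 264π rad/s → f = ω/(2π) = 132 Hz.
132 Hz mod fs = 12 Hz.
12 Hz ≤ fs/2 = 30 Hz, appears at 12 Hz.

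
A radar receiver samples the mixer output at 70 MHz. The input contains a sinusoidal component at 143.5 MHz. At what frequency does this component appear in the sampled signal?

143.5 MHz mod fs = 3.5 MHz.
3.5 MHz ≤ fs/2 = 35 MHz, appears at 3.5 MHz.

3.5 MHz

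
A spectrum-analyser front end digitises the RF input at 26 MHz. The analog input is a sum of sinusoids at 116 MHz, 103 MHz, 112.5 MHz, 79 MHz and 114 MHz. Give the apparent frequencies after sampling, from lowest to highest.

1 MHz, 8.5 MHz, 10 MHz, 12 MHz

fs/2 = 13 MHz.
116 MHz mod fs = 12 MHz.
12 MHz ≤ fs/2 = 13 MHz, appears at 12 MHz.
103 MHz mod fs = 25 MHz.
25 MHz > fs/2 = 13 MHz, folds to fs − 25 MHz = 1 MHz.
112.5 MHz mod fs = 8.5 MHz.
8.5 MHz ≤ fs/2 = 13 MHz, appears at 8.5 MHz.
79 MHz mod fs = 1 MHz.
1 MHz ≤ fs/2 = 13 MHz, appears at 1 MHz.
114 MHz mod fs = 10 MHz.
10 MHz ≤ fs/2 = 13 MHz, appears at 10 MHz.
Distinct values: {1 MHz, 8.5 MHz, 10 MHz, 12 MHz}.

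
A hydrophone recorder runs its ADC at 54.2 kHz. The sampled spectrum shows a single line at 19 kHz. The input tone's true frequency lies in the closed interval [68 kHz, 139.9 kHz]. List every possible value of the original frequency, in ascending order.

Frequencies that alias to 19 kHz are k·fs ± 19 kHz for integer k ≥ 0.
k=0: 19 kHz.
k=1: 35.2 kHz, 73.2 kHz.
k=2: 89.4 kHz, 127.4 kHz.
k=3: 143.6 kHz, 181.6 kHz.
Within [68 kHz, 139.9 kHz]: 73.2 kHz, 89.4 kHz, 127.4 kHz.

73.2 kHz, 89.4 kHz, 127.4 kHz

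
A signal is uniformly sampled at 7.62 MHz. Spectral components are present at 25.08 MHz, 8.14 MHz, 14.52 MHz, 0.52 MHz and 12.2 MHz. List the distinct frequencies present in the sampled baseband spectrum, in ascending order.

fs/2 = 3.81 MHz.
25.08 MHz mod fs = 2.22 MHz.
2.22 MHz ≤ fs/2 = 3.81 MHz, appears at 2.22 MHz.
8.14 MHz mod fs = 0.52 MHz.
0.52 MHz ≤ fs/2 = 3.81 MHz, appears at 0.52 MHz.
14.52 MHz mod fs = 6.9 MHz.
6.9 MHz > fs/2 = 3.81 MHz, folds to fs − 6.9 MHz = 0.72 MHz.
0.52 MHz ≤ fs/2 = 3.81 MHz, passes unchanged.
12.2 MHz mod fs = 4.58 MHz.
4.58 MHz > fs/2 = 3.81 MHz, folds to fs − 4.58 MHz = 3.04 MHz.
Distinct values: {0.52 MHz, 0.72 MHz, 2.22 MHz, 3.04 MHz}.

0.52 MHz, 0.72 MHz, 2.22 MHz, 3.04 MHz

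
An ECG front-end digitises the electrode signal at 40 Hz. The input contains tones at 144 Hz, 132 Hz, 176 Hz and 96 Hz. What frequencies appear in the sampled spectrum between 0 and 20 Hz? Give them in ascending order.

fs/2 = 20 Hz.
144 Hz mod fs = 24 Hz.
24 Hz > fs/2 = 20 Hz, folds to fs − 24 Hz = 16 Hz.
132 Hz mod fs = 12 Hz.
12 Hz ≤ fs/2 = 20 Hz, appears at 12 Hz.
176 Hz mod fs = 16 Hz.
16 Hz ≤ fs/2 = 20 Hz, appears at 16 Hz.
96 Hz mod fs = 16 Hz.
16 Hz ≤ fs/2 = 20 Hz, appears at 16 Hz.
Distinct values: {12 Hz, 16 Hz}.

12 Hz, 16 Hz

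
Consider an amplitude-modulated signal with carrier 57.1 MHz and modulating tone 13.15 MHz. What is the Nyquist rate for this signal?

140.5 MHz

AM sidebands sit at fc ± fm = 43.95 MHz and 70.25 MHz.
Highest-frequency component: 70.25 MHz.
Nyquist rate = 2 × 70.25 MHz = 140.5 MHz.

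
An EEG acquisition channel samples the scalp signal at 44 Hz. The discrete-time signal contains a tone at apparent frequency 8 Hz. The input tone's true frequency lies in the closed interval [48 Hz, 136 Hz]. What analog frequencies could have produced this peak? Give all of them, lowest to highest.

52 Hz, 80 Hz, 96 Hz, 124 Hz

Frequencies that alias to 8 Hz are k·fs ± 8 Hz for integer k ≥ 0.
k=0: 8 Hz.
k=1: 36 Hz, 52 Hz.
k=2: 80 Hz, 96 Hz.
k=3: 124 Hz, 140 Hz.
k=4: 168 Hz, 184 Hz.
Within [48 Hz, 136 Hz]: 52 Hz, 80 Hz, 96 Hz, 124 Hz.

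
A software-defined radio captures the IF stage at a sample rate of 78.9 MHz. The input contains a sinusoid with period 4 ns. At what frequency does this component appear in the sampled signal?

13.3 MHz

T = 4 ns → f = 1/T = 250 MHz.
250 MHz mod fs = 13.3 MHz.
13.3 MHz ≤ fs/2 = 39.45 MHz, appears at 13.3 MHz.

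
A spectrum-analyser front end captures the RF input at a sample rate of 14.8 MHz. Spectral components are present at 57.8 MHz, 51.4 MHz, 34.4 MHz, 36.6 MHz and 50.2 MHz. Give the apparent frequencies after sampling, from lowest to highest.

fs/2 = 7.4 MHz.
57.8 MHz mod fs = 13.4 MHz.
13.4 MHz > fs/2 = 7.4 MHz, folds to fs − 13.4 MHz = 1.4 MHz.
51.4 MHz mod fs = 7 MHz.
7 MHz ≤ fs/2 = 7.4 MHz, appears at 7 MHz.
34.4 MHz mod fs = 4.8 MHz.
4.8 MHz ≤ fs/2 = 7.4 MHz, appears at 4.8 MHz.
36.6 MHz mod fs = 7 MHz.
7 MHz ≤ fs/2 = 7.4 MHz, appears at 7 MHz.
50.2 MHz mod fs = 5.8 MHz.
5.8 MHz ≤ fs/2 = 7.4 MHz, appears at 5.8 MHz.
Distinct values: {1.4 MHz, 4.8 MHz, 5.8 MHz, 7 MHz}.

1.4 MHz, 4.8 MHz, 5.8 MHz, 7 MHz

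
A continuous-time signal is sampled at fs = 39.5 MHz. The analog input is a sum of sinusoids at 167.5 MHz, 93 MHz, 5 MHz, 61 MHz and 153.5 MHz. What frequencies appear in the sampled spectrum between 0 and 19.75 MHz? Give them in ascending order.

4.5 MHz, 5 MHz, 9.5 MHz, 14 MHz, 18 MHz

fs/2 = 19.75 MHz.
167.5 MHz mod fs = 9.5 MHz.
9.5 MHz ≤ fs/2 = 19.75 MHz, appears at 9.5 MHz.
93 MHz mod fs = 14 MHz.
14 MHz ≤ fs/2 = 19.75 MHz, appears at 14 MHz.
5 MHz ≤ fs/2 = 19.75 MHz, passes unchanged.
61 MHz mod fs = 21.5 MHz.
21.5 MHz > fs/2 = 19.75 MHz, folds to fs − 21.5 MHz = 18 MHz.
153.5 MHz mod fs = 35 MHz.
35 MHz > fs/2 = 19.75 MHz, folds to fs − 35 MHz = 4.5 MHz.
Distinct values: {4.5 MHz, 5 MHz, 9.5 MHz, 14 MHz, 18 MHz}.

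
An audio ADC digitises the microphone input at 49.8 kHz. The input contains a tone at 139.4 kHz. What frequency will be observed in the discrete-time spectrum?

139.4 kHz mod fs = 39.8 kHz.
39.8 kHz > fs/2 = 24.9 kHz, folds to fs − 39.8 kHz = 10 kHz.

10 kHz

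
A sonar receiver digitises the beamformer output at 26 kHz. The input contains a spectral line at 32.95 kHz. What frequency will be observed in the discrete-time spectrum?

32.95 kHz mod fs = 6.95 kHz.
6.95 kHz ≤ fs/2 = 13 kHz, appears at 6.95 kHz.

6.95 kHz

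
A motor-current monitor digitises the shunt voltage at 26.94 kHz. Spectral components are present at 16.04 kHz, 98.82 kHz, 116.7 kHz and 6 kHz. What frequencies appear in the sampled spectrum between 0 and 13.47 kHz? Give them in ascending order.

fs/2 = 13.47 kHz.
16.04 kHz > fs/2 = 13.47 kHz, folds to fs − 16.04 kHz = 10.9 kHz.
98.82 kHz mod fs = 18 kHz.
18 kHz > fs/2 = 13.47 kHz, folds to fs − 18 kHz = 8.94 kHz.
116.7 kHz mod fs = 8.94 kHz.
8.94 kHz ≤ fs/2 = 13.47 kHz, appears at 8.94 kHz.
6 kHz ≤ fs/2 = 13.47 kHz, passes unchanged.
Distinct values: {6 kHz, 8.94 kHz, 10.9 kHz}.

6 kHz, 8.94 kHz, 10.9 kHz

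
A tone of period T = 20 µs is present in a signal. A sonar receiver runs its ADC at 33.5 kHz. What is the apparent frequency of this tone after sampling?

T = 20 µs → f = 1/T = 50 kHz.
50 kHz mod fs = 16.5 kHz.
16.5 kHz ≤ fs/2 = 16.75 kHz, appears at 16.5 kHz.

16.5 kHz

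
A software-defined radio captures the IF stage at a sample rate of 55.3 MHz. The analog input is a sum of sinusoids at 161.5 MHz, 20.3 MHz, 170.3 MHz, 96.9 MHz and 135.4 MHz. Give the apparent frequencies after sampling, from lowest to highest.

fs/2 = 27.65 MHz.
161.5 MHz mod fs = 50.9 MHz.
50.9 MHz > fs/2 = 27.65 MHz, folds to fs − 50.9 MHz = 4.4 MHz.
20.3 MHz ≤ fs/2 = 27.65 MHz, passes unchanged.
170.3 MHz mod fs = 4.4 MHz.
4.4 MHz ≤ fs/2 = 27.65 MHz, appears at 4.4 MHz.
96.9 MHz mod fs = 41.6 MHz.
41.6 MHz > fs/2 = 27.65 MHz, folds to fs − 41.6 MHz = 13.7 MHz.
135.4 MHz mod fs = 24.8 MHz.
24.8 MHz ≤ fs/2 = 27.65 MHz, appears at 24.8 MHz.
Distinct values: {4.4 MHz, 13.7 MHz, 20.3 MHz, 24.8 MHz}.

4.4 MHz, 13.7 MHz, 20.3 MHz, 24.8 MHz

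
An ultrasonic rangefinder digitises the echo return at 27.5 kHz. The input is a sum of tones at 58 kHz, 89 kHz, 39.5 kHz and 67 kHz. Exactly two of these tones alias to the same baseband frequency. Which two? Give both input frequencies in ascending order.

39.5 kHz, 67 kHz

fs/2 = 13.75 kHz.
58 kHz mod fs = 3 kHz.
3 kHz ≤ fs/2 = 13.75 kHz, appears at 3 kHz.
89 kHz mod fs = 6.5 kHz.
6.5 kHz ≤ fs/2 = 13.75 kHz, appears at 6.5 kHz.
39.5 kHz mod fs = 12 kHz.
12 kHz ≤ fs/2 = 13.75 kHz, appears at 12 kHz.
67 kHz mod fs = 12 kHz.
12 kHz ≤ fs/2 = 13.75 kHz, appears at 12 kHz.
39.5 kHz and 67 kHz both map to 12 kHz.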